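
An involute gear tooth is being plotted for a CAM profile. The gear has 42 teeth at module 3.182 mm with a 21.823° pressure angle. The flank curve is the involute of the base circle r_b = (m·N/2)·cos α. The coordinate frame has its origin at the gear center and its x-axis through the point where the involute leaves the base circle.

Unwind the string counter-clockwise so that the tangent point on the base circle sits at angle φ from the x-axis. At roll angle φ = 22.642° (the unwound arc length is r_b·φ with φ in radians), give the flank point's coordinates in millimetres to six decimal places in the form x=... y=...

pitch radius r_p = m·N/2 = 3.182·42/2 = 66.822000
base radius r_b = r_p·cos α = 66.822000·cos 21.823° = 62.033313
roll angle φ = 22.642° = 0.39517745 rad
x = r_b·(cos φ + φ·sin φ) = 62.033313·(0.92292827 + 0.39517745·0.38497197) = 66.689565
y = r_b·(sin φ − φ·cos φ) = 62.033313·(0.38497197 − 0.39517745·0.92292827) = 1.256269

x=66.689565 y=1.256269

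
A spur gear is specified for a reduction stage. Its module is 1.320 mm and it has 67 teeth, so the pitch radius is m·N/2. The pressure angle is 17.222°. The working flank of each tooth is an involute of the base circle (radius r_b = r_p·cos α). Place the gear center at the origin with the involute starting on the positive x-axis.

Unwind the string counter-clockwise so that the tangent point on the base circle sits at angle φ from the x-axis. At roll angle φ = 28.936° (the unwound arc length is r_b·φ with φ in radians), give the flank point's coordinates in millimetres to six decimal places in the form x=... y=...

x=47.285167 y=1.767689

pitch radius r_p = m·N/2 = 1.320·67/2 = 44.220000
base radius r_b = r_p·cos α = 44.220000·cos 17.222° = 42.237385
roll angle φ = 28.936° = 0.50502847 rad
x = r_b·(cos φ + φ·sin φ) = 42.237385·(0.87516070 + 0.50502847·0.48383236) = 47.285167
y = r_b·(sin φ − φ·cos φ) = 42.237385·(0.48383236 − 0.50502847·0.87516070) = 1.767689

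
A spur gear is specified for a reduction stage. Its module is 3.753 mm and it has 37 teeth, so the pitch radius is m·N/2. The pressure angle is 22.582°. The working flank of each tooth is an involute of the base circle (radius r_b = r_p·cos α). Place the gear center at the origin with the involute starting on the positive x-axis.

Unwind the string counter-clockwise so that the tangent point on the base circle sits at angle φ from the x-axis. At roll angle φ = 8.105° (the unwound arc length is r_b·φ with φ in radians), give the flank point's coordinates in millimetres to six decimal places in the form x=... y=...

pitch radius r_p = m·N/2 = 3.753·37/2 = 69.430500
base radius r_b = r_p·cos α = 69.430500·cos 22.582° = 64.107326
roll angle φ = 8.105° = 0.14145894 rad
x = r_b·(cos φ + φ·sin φ) = 64.107326·(0.99001136 + 0.14145894·0.14098763) = 64.745535
y = r_b·(sin φ − φ·cos φ) = 64.107326·(0.14098763 − 0.14145894·0.99001136) = 0.060368

x=64.745535 y=0.060368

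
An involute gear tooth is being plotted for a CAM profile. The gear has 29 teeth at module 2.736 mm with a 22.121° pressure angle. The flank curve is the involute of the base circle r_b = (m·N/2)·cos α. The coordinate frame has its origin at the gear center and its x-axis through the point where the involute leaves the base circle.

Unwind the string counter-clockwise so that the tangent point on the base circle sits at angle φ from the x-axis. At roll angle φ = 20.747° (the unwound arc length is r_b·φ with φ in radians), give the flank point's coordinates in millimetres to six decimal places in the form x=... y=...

x=39.082790 y=0.574050

pitch radius r_p = m·N/2 = 2.736·29/2 = 39.672000
base radius r_b = r_p·cos α = 39.672000·cos 22.121° = 36.751771
roll angle φ = 20.747° = 0.36210346 rad
x = r_b·(cos φ + φ·sin φ) = 36.751771·(0.93515376 + 0.36210346·0.35424207) = 39.082790
y = r_b·(sin φ − φ·cos φ) = 36.751771·(0.35424207 − 0.36210346·0.93515376) = 0.574050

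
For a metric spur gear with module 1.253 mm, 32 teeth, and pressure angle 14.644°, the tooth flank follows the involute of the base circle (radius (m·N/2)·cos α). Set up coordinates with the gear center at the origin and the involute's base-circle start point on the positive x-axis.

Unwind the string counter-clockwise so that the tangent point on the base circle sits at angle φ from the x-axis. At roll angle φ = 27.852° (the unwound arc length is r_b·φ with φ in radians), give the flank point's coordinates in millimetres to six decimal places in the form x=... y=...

pitch radius r_p = m·N/2 = 1.253·32/2 = 20.048000
base radius r_b = r_p·cos α = 20.048000·cos 14.644° = 19.396747
roll angle φ = 27.852° = 0.48610910 rad
x = r_b·(cos φ + φ·sin φ) = 19.396747·(0.88415733 + 0.48610910·0.46718927) = 21.554873
y = r_b·(sin φ − φ·cos φ) = 19.396747·(0.46718927 − 0.48610910·0.88415733) = 0.725290

x=21.554873 y=0.725290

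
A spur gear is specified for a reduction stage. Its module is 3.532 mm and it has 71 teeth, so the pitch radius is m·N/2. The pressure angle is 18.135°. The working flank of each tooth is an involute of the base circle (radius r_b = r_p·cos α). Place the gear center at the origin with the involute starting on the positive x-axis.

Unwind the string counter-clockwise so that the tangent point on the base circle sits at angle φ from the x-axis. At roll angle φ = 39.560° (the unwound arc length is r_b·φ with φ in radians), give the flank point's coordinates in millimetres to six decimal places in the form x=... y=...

pitch radius r_p = m·N/2 = 3.532·71/2 = 125.386000
base radius r_b = r_p·cos α = 125.386000·cos 18.135° = 119.157547
roll angle φ = 39.560° = 0.69045225 rad
x = r_b·(cos φ + φ·sin φ) = 119.157547·(0.77095806 + 0.69045225·0.63688591) = 144.263730
y = r_b·(sin φ − φ·cos φ) = 119.157547·(0.63688591 − 0.69045225·0.77095806) = 12.461042

x=144.263730 y=12.461042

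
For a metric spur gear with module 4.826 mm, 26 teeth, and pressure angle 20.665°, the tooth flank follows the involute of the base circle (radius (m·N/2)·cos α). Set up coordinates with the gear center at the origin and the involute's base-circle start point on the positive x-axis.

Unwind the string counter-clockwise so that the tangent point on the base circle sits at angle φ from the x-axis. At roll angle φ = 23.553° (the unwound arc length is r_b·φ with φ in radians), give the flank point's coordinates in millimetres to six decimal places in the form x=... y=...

pitch radius r_p = m·N/2 = 4.826·26/2 = 62.738000
base radius r_b = r_p·cos α = 62.738000·cos 20.665° = 58.701423
roll angle φ = 23.553° = 0.41107740 rad
x = r_b·(cos φ + φ·sin φ) = 58.701423·(0.91669083 + 0.41107740·0.39959720) = 63.453668
y = r_b·(sin φ − φ·cos φ) = 58.701423·(0.39959720 − 0.41107740·0.91669083) = 1.336415

x=63.453668 y=1.336415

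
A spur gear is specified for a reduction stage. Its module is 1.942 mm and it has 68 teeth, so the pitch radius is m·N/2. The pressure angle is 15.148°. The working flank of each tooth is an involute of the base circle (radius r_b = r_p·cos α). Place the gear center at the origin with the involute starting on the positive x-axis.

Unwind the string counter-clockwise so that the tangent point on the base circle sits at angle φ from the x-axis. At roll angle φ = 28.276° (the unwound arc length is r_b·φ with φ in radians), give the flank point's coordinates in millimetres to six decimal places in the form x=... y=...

x=71.028814 y=2.491840

pitch radius r_p = m·N/2 = 1.942·68/2 = 66.028000
base radius r_b = r_p·cos α = 66.028000·cos 15.148° = 63.733795
roll angle φ = 28.276° = 0.49350930 rad
x = r_b·(cos φ + φ·sin φ) = 63.733795·(0.88067586 + 0.49350930·0.47371935) = 71.028814
y = r_b·(sin φ − φ·cos φ) = 63.733795·(0.47371935 − 0.49350930·0.88067586) = 2.491840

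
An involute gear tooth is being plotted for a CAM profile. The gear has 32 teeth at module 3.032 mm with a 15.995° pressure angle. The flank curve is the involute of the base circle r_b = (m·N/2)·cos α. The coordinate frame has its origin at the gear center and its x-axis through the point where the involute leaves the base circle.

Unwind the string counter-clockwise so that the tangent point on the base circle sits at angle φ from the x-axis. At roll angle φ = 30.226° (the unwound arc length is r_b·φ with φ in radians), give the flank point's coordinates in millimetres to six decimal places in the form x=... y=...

x=52.678490 y=2.219318

pitch radius r_p = m·N/2 = 3.032·32/2 = 48.512000
base radius r_b = r_p·cos α = 48.512000·cos 15.995° = 46.633894
roll angle φ = 30.226° = 0.52754322 rad
x = r_b·(cos φ + φ·sin φ) = 46.633894·(0.86404645 + 0.52754322·0.50341209) = 52.678490
y = r_b·(sin φ − φ·cos φ) = 46.633894·(0.50341209 − 0.52754322·0.86404645) = 2.219318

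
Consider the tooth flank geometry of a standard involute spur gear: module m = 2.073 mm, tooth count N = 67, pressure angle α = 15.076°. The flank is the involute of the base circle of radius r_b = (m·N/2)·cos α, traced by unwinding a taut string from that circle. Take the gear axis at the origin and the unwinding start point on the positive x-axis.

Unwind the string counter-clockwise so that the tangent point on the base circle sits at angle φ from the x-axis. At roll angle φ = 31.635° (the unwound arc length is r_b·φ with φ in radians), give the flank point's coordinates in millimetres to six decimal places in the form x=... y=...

x=76.510422 y=3.648797

pitch radius r_p = m·N/2 = 2.073·67/2 = 69.445500
base radius r_b = r_p·cos α = 69.445500·cos 15.076° = 67.055302
roll angle φ = 31.635° = 0.55213491 rad
x = r_b·(cos φ + φ·sin φ) = 67.055302·(0.85140669 + 0.55213491·0.52450610) = 76.510422
y = r_b·(sin φ − φ·cos φ) = 67.055302·(0.52450610 − 0.55213491·0.85140669) = 3.648797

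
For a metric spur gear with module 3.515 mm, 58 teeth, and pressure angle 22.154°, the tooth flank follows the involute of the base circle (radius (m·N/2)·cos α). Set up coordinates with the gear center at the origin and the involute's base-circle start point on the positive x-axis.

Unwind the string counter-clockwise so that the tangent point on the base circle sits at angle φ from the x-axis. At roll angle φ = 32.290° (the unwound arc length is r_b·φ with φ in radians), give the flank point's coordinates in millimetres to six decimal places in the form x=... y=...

pitch radius r_p = m·N/2 = 3.515·58/2 = 101.935000
base radius r_b = r_p·cos α = 101.935000·cos 22.154° = 94.409510
roll angle φ = 32.290° = 0.56356682 rad
x = r_b·(cos φ + φ·sin φ) = 94.409510·(0.84535508 + 0.56356682·0.53420482) = 108.232496
y = r_b·(sin φ − φ·cos φ) = 94.409510·(0.53420482 − 0.56356682·0.84535508) = 5.455996

x=108.232496 y=5.455996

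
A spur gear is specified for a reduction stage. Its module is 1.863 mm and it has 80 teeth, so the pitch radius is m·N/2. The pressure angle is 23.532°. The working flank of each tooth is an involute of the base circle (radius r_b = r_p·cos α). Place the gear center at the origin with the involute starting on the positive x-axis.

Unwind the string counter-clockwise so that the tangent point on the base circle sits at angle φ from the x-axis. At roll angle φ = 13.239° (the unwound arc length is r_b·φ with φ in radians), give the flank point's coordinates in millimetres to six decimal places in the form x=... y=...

x=70.122334 y=0.279461

pitch radius r_p = m·N/2 = 1.863·80/2 = 74.520000
base radius r_b = r_p·cos α = 74.520000·cos 23.532° = 68.322710
roll angle φ = 13.239° = 0.23106414 rad
x = r_b·(cos φ + φ·sin φ) = 68.322710·(0.97342324 + 0.23106414·0.22901351) = 70.122334
y = r_b·(sin φ − φ·cos φ) = 68.322710·(0.22901351 − 0.23106414·0.97342324) = 0.279461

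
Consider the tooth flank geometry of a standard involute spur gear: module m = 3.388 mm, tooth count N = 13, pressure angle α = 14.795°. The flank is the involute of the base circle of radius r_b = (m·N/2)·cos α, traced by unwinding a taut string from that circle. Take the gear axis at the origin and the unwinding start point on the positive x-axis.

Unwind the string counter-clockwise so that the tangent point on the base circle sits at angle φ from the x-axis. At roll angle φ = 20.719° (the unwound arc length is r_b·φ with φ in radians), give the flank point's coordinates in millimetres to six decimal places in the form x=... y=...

pitch radius r_p = m·N/2 = 3.388·13/2 = 22.022000
base radius r_b = r_p·cos α = 22.022000·cos 14.795° = 21.291875
roll angle φ = 20.719° = 0.36161477 rad
x = r_b·(cos φ + φ·sin φ) = 21.291875·(0.93532676 + 0.36161477·0.35378503) = 22.638813
y = r_b·(sin φ − φ·cos φ) = 21.291875·(0.35378503 − 0.36161477·0.93532676) = 0.331239

x=22.638813 y=0.331239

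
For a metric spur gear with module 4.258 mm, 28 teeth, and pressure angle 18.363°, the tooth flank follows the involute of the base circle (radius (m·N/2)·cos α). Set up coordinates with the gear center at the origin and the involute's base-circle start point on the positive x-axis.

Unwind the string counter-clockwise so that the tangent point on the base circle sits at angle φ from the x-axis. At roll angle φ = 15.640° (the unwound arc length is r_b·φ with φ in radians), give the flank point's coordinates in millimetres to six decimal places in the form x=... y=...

x=58.645259 y=0.380731

pitch radius r_p = m·N/2 = 4.258·28/2 = 59.612000
base radius r_b = r_p·cos α = 59.612000·cos 18.363° = 56.576536
roll angle φ = 15.640° = 0.27296950 rad
x = r_b·(cos φ + φ·sin φ) = 56.576536·(0.96297459 + 0.27296950·0.26959217) = 58.645259
y = r_b·(sin φ − φ·cos φ) = 56.576536·(0.26959217 − 0.27296950·0.96297459) = 0.380731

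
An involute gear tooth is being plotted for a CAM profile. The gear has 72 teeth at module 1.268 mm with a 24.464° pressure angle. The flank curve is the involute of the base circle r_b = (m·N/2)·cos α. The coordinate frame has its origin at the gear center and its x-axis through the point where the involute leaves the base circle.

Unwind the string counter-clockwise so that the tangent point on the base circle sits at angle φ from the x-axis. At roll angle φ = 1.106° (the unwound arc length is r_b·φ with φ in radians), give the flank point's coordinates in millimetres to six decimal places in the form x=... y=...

pitch radius r_p = m·N/2 = 1.268·72/2 = 45.648000
base radius r_b = r_p·cos α = 45.648000·cos 24.464° = 41.549798
roll angle φ = 1.106° = 0.01930334 rad
x = r_b·(cos φ + φ·sin φ) = 41.549798·(0.99981370 + 0.01930334·0.01930214) = 41.557538
y = r_b·(sin φ − φ·cos φ) = 41.549798·(0.01930214 − 0.01930334·0.99981370) = 0.000100

x=41.557538 y=0.000100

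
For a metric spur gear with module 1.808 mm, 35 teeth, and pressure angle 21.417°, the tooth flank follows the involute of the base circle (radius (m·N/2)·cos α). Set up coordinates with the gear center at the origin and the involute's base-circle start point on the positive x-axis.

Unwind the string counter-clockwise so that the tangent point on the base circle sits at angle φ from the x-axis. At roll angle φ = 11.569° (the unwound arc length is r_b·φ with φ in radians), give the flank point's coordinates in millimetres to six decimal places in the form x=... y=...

x=30.049525 y=0.080499

pitch radius r_p = m·N/2 = 1.808·35/2 = 31.640000
base radius r_b = r_p·cos α = 31.640000·cos 21.417° = 29.455179
roll angle φ = 11.569° = 0.20191714 rad
x = r_b·(cos φ + φ·sin φ) = 29.455179·(0.97968390 + 0.20191714·0.20054789) = 30.049525
y = r_b·(sin φ − φ·cos φ) = 29.455179·(0.20054789 − 0.20191714·0.97968390) = 0.080499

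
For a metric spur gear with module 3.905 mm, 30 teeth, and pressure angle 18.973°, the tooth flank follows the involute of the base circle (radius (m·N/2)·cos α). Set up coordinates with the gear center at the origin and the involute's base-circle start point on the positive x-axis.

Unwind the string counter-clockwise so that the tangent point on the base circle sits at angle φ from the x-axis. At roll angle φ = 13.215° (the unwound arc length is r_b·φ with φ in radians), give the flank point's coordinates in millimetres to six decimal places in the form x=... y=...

x=56.846564 y=0.225348

pitch radius r_p = m·N/2 = 3.905·30/2 = 58.575000
base radius r_b = r_p·cos α = 58.575000·cos 18.973° = 55.392731
roll angle φ = 13.215° = 0.23064526 rad
x = r_b·(cos φ + φ·sin φ) = 55.392731·(0.97351909 + 0.23064526·0.22860574) = 56.846564
y = r_b·(sin φ − φ·cos φ) = 55.392731·(0.22860574 − 0.23064526·0.97351909) = 0.225348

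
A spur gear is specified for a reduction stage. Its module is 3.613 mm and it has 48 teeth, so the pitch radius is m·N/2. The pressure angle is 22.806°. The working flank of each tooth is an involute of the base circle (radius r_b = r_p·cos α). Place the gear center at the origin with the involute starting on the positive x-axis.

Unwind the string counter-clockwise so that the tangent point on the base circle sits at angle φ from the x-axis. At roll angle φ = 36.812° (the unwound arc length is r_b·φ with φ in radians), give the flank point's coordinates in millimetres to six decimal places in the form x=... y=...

x=94.767112 y=6.779086

pitch radius r_p = m·N/2 = 3.613·48/2 = 86.712000
base radius r_b = r_p·cos α = 86.712000·cos 22.806° = 79.933078
roll angle φ = 36.812° = 0.64249060 rad
x = r_b·(cos φ + φ·sin φ) = 79.933078·(0.80060589 + 0.64249060·0.59919129) = 94.767112
y = r_b·(sin φ − φ·cos φ) = 79.933078·(0.59919129 − 0.64249060·0.80060589) = 6.779086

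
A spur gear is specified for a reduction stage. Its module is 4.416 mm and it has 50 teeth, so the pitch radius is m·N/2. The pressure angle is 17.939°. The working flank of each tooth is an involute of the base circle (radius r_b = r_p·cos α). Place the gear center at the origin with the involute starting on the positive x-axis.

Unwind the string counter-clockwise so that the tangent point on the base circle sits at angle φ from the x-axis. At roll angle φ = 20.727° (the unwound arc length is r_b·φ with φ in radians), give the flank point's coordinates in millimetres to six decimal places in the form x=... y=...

x=111.682312 y=1.635880

pitch radius r_p = m·N/2 = 4.416·50/2 = 110.400000
base radius r_b = r_p·cos α = 110.400000·cos 17.939° = 105.032901
roll angle φ = 20.727° = 0.36175439 rad
x = r_b·(cos φ + φ·sin φ) = 105.032901·(0.93527736 + 0.36175439·0.35391562) = 111.682312
y = r_b·(sin φ − φ·cos φ) = 105.032901·(0.35391562 − 0.36175439·0.93527736) = 1.635880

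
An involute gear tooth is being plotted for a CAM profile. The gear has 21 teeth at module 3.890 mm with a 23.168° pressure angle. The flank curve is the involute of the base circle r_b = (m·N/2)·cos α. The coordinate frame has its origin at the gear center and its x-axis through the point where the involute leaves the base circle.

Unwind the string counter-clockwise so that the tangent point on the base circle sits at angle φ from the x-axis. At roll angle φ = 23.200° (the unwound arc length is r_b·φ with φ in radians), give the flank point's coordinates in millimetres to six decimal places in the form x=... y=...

pitch radius r_p = m·N/2 = 3.890·21/2 = 40.845000
base radius r_b = r_p·cos α = 40.845000·cos 23.168° = 37.551064
roll angle φ = 23.200° = 0.40491639 rad
x = r_b·(cos φ + φ·sin φ) = 37.551064·(0.91913534 + 0.40491639·0.39394191) = 40.504413
y = r_b·(sin φ − φ·cos φ) = 37.551064·(0.39394191 − 0.40491639·0.91913534) = 0.817447

x=40.504413 y=0.817447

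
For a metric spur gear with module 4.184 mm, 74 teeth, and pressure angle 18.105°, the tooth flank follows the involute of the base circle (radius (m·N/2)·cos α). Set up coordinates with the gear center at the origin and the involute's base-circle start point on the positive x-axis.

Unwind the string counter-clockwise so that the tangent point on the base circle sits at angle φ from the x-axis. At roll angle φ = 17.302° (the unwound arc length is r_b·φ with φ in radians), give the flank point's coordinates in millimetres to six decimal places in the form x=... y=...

x=153.700065 y=1.338365

pitch radius r_p = m·N/2 = 4.184·74/2 = 154.808000
base radius r_b = r_p·cos α = 154.808000·cos 18.105° = 147.143242
roll angle φ = 17.302° = 0.30197687 rad
x = r_b·(cos φ + φ·sin φ) = 147.143242·(0.95475042 + 0.30197687·0.29740820) = 153.700065
y = r_b·(sin φ − φ·cos φ) = 147.143242·(0.29740820 − 0.30197687·0.95475042) = 1.338365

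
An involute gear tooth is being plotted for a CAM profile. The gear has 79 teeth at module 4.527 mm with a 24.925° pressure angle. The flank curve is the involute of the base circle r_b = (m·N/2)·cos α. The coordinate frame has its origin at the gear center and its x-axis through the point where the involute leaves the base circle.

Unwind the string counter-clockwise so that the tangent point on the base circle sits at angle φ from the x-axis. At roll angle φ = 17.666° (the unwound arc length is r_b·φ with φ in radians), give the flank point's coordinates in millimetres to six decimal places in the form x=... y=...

x=169.687469 y=1.569420

pitch radius r_p = m·N/2 = 4.527·79/2 = 178.816500
base radius r_b = r_p·cos α = 178.816500·cos 24.925° = 162.161570
roll angle φ = 17.666° = 0.30832987 rad
x = r_b·(cos φ + φ·sin φ) = 162.161570·(0.95284173 + 0.30832987·0.30346769) = 169.687469
y = r_b·(sin φ − φ·cos φ) = 162.161570·(0.30346769 − 0.30832987·0.95284173) = 1.569420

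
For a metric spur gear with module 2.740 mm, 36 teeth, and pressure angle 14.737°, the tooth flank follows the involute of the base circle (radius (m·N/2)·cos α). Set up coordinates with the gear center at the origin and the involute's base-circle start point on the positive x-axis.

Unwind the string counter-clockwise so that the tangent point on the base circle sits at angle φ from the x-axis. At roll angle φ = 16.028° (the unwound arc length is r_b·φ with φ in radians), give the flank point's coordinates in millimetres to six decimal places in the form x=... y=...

x=49.527492 y=0.345337

pitch radius r_p = m·N/2 = 2.740·36/2 = 49.320000
base radius r_b = r_p·cos α = 49.320000·cos 14.737° = 47.697554
roll angle φ = 16.028° = 0.27974137 rad
x = r_b·(cos φ + φ·sin φ) = 47.697554·(0.96112688 + 0.27974137·0.27610708) = 49.527492
y = r_b·(sin φ − φ·cos φ) = 47.697554·(0.27610708 − 0.27974137·0.96112688) = 0.345337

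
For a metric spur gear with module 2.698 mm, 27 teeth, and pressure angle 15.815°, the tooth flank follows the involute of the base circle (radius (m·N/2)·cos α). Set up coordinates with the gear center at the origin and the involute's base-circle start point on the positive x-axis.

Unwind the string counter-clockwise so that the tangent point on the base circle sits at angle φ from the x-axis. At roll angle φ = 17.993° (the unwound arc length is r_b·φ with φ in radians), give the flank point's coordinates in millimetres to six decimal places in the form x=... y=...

pitch radius r_p = m·N/2 = 2.698·27/2 = 36.423000
base radius r_b = r_p·cos α = 36.423000·cos 15.815° = 35.044268
roll angle φ = 17.993° = 0.31403709 rad
x = r_b·(cos φ + φ·sin φ) = 35.044268·(0.95109426 + 0.31403709·0.30890080) = 36.729918
y = r_b·(sin φ − φ·cos φ) = 35.044268·(0.30890080 − 0.31403709·0.95109426) = 0.358220

x=36.729918 y=0.358220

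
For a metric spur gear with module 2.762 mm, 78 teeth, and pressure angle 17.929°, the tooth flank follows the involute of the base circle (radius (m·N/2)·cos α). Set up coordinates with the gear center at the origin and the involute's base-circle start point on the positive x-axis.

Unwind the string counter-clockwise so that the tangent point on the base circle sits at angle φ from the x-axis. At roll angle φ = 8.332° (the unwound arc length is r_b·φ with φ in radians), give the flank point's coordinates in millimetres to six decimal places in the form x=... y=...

pitch radius r_p = m·N/2 = 2.762·78/2 = 107.718000
base radius r_b = r_p·cos α = 107.718000·cos 17.929° = 102.487075
roll angle φ = 8.332° = 0.14542083 rad
x = r_b·(cos φ + φ·sin φ) = 102.487075·(0.98944501 + 0.14542083·0.14490883) = 103.565011
y = r_b·(sin φ − φ·cos φ) = 102.487075·(0.14490883 − 0.14542083·0.98944501) = 0.104836

x=103.565011 y=0.104836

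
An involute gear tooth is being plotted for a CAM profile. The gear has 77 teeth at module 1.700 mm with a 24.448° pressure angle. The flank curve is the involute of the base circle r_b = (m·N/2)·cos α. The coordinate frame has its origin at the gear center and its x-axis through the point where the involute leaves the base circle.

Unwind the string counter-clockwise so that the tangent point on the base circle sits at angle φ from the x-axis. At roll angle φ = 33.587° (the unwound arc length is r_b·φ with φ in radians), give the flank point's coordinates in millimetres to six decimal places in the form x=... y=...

pitch radius r_p = m·N/2 = 1.700·77/2 = 65.450000
base radius r_b = r_p·cos α = 65.450000·cos 24.448° = 59.581574
roll angle φ = 33.587° = 0.58620374 rad
x = r_b·(cos φ + φ·sin φ) = 59.581574·(0.83304678 + 0.58620374·0.55320255) = 68.955911
y = r_b·(sin φ − φ·cos φ) = 59.581574·(0.55320255 − 0.58620374·0.83304678) = 3.864903

x=68.955911 y=3.864903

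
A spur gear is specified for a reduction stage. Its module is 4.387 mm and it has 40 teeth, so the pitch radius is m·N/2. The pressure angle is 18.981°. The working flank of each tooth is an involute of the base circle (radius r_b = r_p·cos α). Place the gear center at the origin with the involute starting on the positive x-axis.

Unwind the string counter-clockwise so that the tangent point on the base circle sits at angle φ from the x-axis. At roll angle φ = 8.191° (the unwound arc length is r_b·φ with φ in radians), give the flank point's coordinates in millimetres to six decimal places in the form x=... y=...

x=83.812785 y=0.080640

pitch radius r_p = m·N/2 = 4.387·40/2 = 87.740000
base radius r_b = r_p·cos α = 87.740000·cos 18.981° = 82.969268
roll angle φ = 8.191° = 0.14295992 rad
x = r_b·(cos φ + φ·sin φ) = 82.969268·(0.98979862 + 0.14295992·0.14247346) = 83.812785
y = r_b·(sin φ − φ·cos φ) = 82.969268·(0.14247346 − 0.14295992·0.98979862) = 0.080640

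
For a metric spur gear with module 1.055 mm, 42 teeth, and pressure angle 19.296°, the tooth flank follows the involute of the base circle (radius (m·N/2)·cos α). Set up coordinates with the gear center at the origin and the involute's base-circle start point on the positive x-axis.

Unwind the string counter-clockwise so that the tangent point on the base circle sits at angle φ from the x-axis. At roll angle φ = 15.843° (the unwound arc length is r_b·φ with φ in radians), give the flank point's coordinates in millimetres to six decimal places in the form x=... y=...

pitch radius r_p = m·N/2 = 1.055·42/2 = 22.155000
base radius r_b = r_p·cos α = 22.155000·cos 19.296° = 20.910421
roll angle φ = 15.843° = 0.27651251 rad
x = r_b·(cos φ + φ·sin φ) = 20.910421·(0.96201338 + 0.27651251·0.27300231) = 21.694602
y = r_b·(sin φ − φ·cos φ) = 20.910421·(0.27300231 − 0.27651251·0.96201338) = 0.146238

x=21.694602 y=0.146238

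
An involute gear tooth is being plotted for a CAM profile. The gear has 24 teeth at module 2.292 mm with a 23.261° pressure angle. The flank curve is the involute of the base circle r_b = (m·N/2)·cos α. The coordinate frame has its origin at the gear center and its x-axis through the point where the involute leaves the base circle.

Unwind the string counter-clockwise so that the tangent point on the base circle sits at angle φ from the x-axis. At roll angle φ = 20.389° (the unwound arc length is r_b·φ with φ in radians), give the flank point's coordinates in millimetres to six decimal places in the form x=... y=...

x=26.817956 y=0.374771

pitch radius r_p = m·N/2 = 2.292·24/2 = 27.504000
base radius r_b = r_p·cos α = 27.504000·cos 23.261° = 25.268349
roll angle φ = 20.389° = 0.35585518 rad
x = r_b·(cos φ + φ·sin φ) = 25.268349·(0.93734889 + 0.35585518·0.34839210) = 26.817956
y = r_b·(sin φ − φ·cos φ) = 25.268349·(0.34839210 − 0.35585518·0.93734889) = 0.374771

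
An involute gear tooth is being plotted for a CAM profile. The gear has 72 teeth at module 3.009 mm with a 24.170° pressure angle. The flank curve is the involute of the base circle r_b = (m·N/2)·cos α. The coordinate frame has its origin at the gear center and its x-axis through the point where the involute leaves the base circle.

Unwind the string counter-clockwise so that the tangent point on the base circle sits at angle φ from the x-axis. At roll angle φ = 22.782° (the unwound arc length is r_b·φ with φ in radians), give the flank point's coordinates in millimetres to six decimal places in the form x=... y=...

pitch radius r_p = m·N/2 = 3.009·72/2 = 108.324000
base radius r_b = r_p·cos α = 108.324000·cos 24.170° = 98.827736
roll angle φ = 22.782° = 0.39762091 rad
x = r_b·(cos φ + φ·sin φ) = 98.827736·(0.92198485 + 0.39762091·0.38722596) = 106.334096
y = r_b·(sin φ − φ·cos φ) = 98.827736·(0.38722596 − 0.39762091·0.92198485) = 2.038372

x=106.334096 y=2.038372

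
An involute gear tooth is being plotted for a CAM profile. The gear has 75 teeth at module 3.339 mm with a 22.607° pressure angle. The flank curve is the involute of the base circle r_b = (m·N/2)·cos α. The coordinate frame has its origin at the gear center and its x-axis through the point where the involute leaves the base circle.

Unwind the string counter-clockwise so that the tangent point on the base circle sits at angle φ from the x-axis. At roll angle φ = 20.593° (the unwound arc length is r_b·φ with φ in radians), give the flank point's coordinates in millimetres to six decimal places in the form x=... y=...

pitch radius r_p = m·N/2 = 3.339·75/2 = 125.212500
base radius r_b = r_p·cos α = 125.212500·cos 22.607° = 115.591580
roll angle φ = 20.593° = 0.35941565 rad
x = r_b·(cos φ + φ·sin φ) = 115.591580·(0.93610251 + 0.35941565·0.35172728) = 122.818227
y = r_b·(sin φ − φ·cos φ) = 115.591580·(0.35172728 − 0.35941565·0.93610251) = 1.765937

x=122.818227 y=1.765937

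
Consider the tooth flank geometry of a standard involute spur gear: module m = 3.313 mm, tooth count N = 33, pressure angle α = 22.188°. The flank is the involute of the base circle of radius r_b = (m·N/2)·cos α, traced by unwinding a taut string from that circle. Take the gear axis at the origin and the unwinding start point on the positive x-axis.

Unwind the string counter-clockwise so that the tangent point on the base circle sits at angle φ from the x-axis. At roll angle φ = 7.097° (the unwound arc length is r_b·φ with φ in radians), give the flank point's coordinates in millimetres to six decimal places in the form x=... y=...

x=51.003389 y=0.032016

pitch radius r_p = m·N/2 = 3.313·33/2 = 54.664500
base radius r_b = r_p·cos α = 54.664500·cos 22.188° = 50.616577
roll angle φ = 7.097° = 0.12386602 rad
x = r_b·(cos φ + φ·sin φ) = 50.616577·(0.99233841 + 0.12386602·0.12354952) = 51.003389
y = r_b·(sin φ − φ·cos φ) = 50.616577·(0.12354952 − 0.12386602·0.99233841) = 0.032016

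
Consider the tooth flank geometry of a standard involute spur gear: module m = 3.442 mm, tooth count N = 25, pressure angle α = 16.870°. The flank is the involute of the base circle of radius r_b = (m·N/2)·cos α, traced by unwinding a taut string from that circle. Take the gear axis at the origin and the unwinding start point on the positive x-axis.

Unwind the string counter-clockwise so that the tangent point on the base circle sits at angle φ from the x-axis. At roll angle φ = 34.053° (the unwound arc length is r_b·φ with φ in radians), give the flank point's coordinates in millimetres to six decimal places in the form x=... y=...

x=47.815738 y=2.780834

pitch radius r_p = m·N/2 = 3.442·25/2 = 43.025000
base radius r_b = r_p·cos α = 43.025000·cos 16.870° = 41.173448
roll angle φ = 34.053° = 0.59433697 rad
x = r_b·(cos φ + φ·sin φ) = 41.173448·(0.82851995 + 0.59433697·0.55995954) = 47.815738
y = r_b·(sin φ − φ·cos φ) = 41.173448·(0.55995954 − 0.59433697·0.82851995) = 2.780834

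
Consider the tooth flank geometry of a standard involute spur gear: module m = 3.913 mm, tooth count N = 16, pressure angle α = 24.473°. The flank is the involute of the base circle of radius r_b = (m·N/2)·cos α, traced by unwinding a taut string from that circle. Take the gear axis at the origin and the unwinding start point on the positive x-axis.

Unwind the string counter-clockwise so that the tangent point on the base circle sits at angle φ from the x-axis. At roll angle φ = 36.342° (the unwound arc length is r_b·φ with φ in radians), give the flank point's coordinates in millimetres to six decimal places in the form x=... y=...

x=33.659204 y=2.327443

pitch radius r_p = m·N/2 = 3.913·16/2 = 31.304000
base radius r_b = r_p·cos α = 31.304000·cos 24.473° = 28.491542
roll angle φ = 36.342° = 0.63428756 rad
x = r_b·(cos φ + φ·sin φ) = 28.491542·(0.80549410 + 0.63428756·0.59260380) = 33.659204
y = r_b·(sin φ − φ·cos φ) = 28.491542·(0.59260380 − 0.63428756·0.80549410) = 2.327443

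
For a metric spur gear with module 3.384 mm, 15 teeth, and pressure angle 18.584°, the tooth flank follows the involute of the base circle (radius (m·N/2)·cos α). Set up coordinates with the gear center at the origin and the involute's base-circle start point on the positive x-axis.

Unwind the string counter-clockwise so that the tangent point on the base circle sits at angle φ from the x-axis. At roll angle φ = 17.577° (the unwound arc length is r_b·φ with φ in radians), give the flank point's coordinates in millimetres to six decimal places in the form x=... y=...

pitch radius r_p = m·N/2 = 3.384·15/2 = 25.380000
base radius r_b = r_p·cos α = 25.380000·cos 18.584° = 24.056622
roll angle φ = 17.577° = 0.30677652 rad
x = r_b·(cos φ + φ·sin φ) = 24.056622·(0.95331197 + 0.30677652·0.30198723) = 25.162133
y = r_b·(sin φ − φ·cos φ) = 24.056622·(0.30198723 − 0.30677652·0.95331197) = 0.229344

x=25.162133 y=0.229344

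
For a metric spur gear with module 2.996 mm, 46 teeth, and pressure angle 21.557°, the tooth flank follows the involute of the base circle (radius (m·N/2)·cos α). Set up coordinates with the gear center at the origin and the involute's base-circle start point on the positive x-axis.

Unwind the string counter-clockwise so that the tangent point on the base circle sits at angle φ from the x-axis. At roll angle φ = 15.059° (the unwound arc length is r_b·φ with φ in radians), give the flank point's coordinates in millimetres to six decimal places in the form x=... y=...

pitch radius r_p = m·N/2 = 2.996·46/2 = 68.908000
base radius r_b = r_p·cos α = 68.908000·cos 21.557° = 64.088058
roll angle φ = 15.059° = 0.26282913 rad
x = r_b·(cos φ + φ·sin φ) = 64.088058·(0.96565880 + 0.26282913·0.25981356) = 66.263550
y = r_b·(sin φ − φ·cos φ) = 64.088058·(0.25981356 − 0.26282913·0.96565880) = 0.385189

x=66.263550 y=0.385189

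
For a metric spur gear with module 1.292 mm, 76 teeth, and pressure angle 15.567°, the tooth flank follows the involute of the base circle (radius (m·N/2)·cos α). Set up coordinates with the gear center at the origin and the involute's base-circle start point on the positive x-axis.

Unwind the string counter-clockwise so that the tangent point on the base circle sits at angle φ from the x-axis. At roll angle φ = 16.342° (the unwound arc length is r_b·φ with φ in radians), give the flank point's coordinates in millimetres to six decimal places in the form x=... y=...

x=49.179836 y=0.362831

pitch radius r_p = m·N/2 = 1.292·76/2 = 49.096000
base radius r_b = r_p·cos α = 49.096000·cos 15.567° = 47.295026
roll angle φ = 16.342° = 0.28522171 rad
x = r_b·(cos φ + φ·sin φ) = 47.295026·(0.95959929 + 0.28522171·0.28137021) = 49.179836
y = r_b·(sin φ − φ·cos φ) = 47.295026·(0.28137021 − 0.28522171·0.95959929) = 0.362831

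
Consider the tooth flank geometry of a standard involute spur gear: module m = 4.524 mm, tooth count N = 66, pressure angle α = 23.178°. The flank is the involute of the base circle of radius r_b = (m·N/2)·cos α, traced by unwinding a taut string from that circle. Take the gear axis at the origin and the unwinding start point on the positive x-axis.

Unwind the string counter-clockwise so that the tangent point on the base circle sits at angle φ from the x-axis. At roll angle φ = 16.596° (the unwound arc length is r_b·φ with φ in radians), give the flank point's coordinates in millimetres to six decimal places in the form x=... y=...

pitch radius r_p = m·N/2 = 4.524·66/2 = 149.292000
base radius r_b = r_p·cos α = 149.292000·cos 23.178° = 137.242125
roll angle φ = 16.596° = 0.28965484 rad
x = r_b·(cos φ + φ·sin φ) = 137.242125·(0.95834252 + 0.28965484·0.28562146) = 142.879230
y = r_b·(sin φ − φ·cos φ) = 137.242125·(0.28562146 − 0.28965484·0.95834252) = 1.102454

x=142.879230 y=1.102454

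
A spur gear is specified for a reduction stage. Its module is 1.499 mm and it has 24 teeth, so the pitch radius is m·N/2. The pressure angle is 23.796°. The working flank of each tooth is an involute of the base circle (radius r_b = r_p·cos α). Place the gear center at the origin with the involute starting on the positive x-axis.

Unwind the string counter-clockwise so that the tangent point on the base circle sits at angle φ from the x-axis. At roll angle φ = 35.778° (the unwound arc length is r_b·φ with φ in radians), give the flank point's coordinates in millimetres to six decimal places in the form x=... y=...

pitch radius r_p = m·N/2 = 1.499·24/2 = 17.988000
base radius r_b = r_p·cos α = 17.988000·cos 23.796° = 16.458801
roll angle φ = 35.778° = 0.62444390 rad
x = r_b·(cos φ + φ·sin φ) = 16.458801·(0.81128837 + 0.62444390·0.58464621) = 19.361593
y = r_b·(sin φ − φ·cos φ) = 16.458801·(0.58464621 − 0.62444390·0.81128837) = 1.284480

x=19.361593 y=1.284480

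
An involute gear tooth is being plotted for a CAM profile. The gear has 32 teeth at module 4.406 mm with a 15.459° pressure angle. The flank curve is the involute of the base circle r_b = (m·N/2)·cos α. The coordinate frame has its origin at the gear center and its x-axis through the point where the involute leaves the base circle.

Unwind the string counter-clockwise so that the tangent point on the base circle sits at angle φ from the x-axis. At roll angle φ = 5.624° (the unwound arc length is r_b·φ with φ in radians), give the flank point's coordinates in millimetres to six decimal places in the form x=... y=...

pitch radius r_p = m·N/2 = 4.406·32/2 = 70.496000
base radius r_b = r_p·cos α = 70.496000·cos 15.459° = 67.945556
roll angle φ = 5.624° = 0.09815732 rad
x = r_b·(cos φ + φ·sin φ) = 67.945556·(0.99518644 + 0.09815732·0.09799977) = 68.272091
y = r_b·(sin φ − φ·cos φ) = 67.945556·(0.09799977 − 0.09815732·0.99518644) = 0.021399

x=68.272091 y=0.021399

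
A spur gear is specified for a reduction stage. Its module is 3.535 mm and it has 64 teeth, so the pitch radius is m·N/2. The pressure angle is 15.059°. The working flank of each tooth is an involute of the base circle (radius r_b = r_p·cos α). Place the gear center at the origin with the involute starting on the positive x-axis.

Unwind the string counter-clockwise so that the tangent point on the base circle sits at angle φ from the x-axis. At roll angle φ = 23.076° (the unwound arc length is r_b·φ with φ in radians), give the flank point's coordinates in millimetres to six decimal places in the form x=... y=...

x=117.738768 y=2.340424

pitch radius r_p = m·N/2 = 3.535·64/2 = 113.120000
base radius r_b = r_p·cos α = 113.120000·cos 15.059° = 109.235323
roll angle φ = 23.076° = 0.40275218 rad
x = r_b·(cos φ + φ·sin φ) = 109.235323·(0.91998576 + 0.40275218·0.39195179) = 117.738768
y = r_b·(sin φ − φ·cos φ) = 109.235323·(0.39195179 − 0.40275218·0.91998576) = 2.340424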